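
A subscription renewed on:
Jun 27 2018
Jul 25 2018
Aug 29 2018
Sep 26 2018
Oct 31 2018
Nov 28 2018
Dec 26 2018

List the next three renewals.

These are Wednesdays with 28, 35, 28, 35, 28, 28-day gaps.
Each is the final Wednesday of its month — Aug 29 2018 is past the 28th, so '4th Wednesday' doesn't fit.
Last Wednesday of January 2019: Jan 30 2019.
February 2019 ends with Wednesday Feb 27 2019.
Last Wednesday of March 2019: Mar 27 2019.

Jan 30 2019, Feb 27 2019, Mar 27 2019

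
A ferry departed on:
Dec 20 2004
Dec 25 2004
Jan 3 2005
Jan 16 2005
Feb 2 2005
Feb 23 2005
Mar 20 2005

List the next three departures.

Gaps: 5, 9, 13, 17, 21, 25 days — each gap is 4 larger than the previous one.
Next gap: 29 days. Mar 20 2005 + 29 days = Apr 18 2005.
Next gap: 33 days. Apr 18 2005 + 33 days = May 21 2005.
Next gap: 37 days. May 21 2005 + 37 days = Jun 27 2005.

Apr 18 2005, May 21 2005, Jun 27 2005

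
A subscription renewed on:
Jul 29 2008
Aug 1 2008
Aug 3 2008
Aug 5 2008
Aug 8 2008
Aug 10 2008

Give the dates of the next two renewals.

Every event lands on a Tuesday or Friday or Sunday (gaps cycle 3, 2, 2, 3, 2).
So the schedule is: every Tuesday, Friday and Sunday.
The following Tuesday is Aug 12 2008.
Next Friday: Aug 15 2008.

Aug 12 2008, Aug 15 2008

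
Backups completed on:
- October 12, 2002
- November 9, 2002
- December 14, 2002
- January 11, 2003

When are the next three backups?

All dates are Saturdays, 28, 35, 28 days apart.
Specifically, the 2nd Saturday of each month.
2nd Saturday of February 2003: February 8, 2003.
2nd Saturday of March 2003: March 8, 2003.
April 2003 — 2nd Saturday is April 12, 2003.

February 8, 2003; March 8, 2003; April 12, 2003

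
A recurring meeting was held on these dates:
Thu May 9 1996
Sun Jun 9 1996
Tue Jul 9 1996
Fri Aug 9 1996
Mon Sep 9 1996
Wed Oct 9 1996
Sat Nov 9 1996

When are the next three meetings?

Mon Dec 9 1996, Thu Jan 9 1997, Sun Feb 9 1997

The day-of-month is always 9 (31, 30, 31, 31, 30, 31 days between events).
So this recurs on the 9th of each month.
Next: December 1996 → Mon Dec 9 1996.
Next: January 1997 → Thu Jan 9 1997.
February 1997: Sun Feb 9 1997.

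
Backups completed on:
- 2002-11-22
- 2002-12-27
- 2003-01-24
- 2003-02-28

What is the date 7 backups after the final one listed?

2003-09-26

These are Fridays at 28- or 35-day spacing (35, 28, 35).
The pattern: 4th Friday of the month.
March 2003 — 4th Friday is 2003-03-28.
April 2003 — 4th Friday is 2003-04-25.
May 2003 — 4th Friday is 2003-05-23.
4th Friday of June 2003: 2003-06-27.
4th Friday of July 2003: 2003-07-25.
August 2003 — 4th Friday is 2003-08-22.
September 2003 — 4th Friday is 2003-09-26.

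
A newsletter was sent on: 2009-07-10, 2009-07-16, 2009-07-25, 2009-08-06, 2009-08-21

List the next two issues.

2009-09-08, 2009-09-29

Gaps: 6, 9, 12, 15 days — each gap is 3 larger than the previous one.
Next gap: 18 days. 2009-08-21 + 18 days = 2009-09-08.
Next gap: 21 days. 2009-09-08 + 21 days = 2009-09-29.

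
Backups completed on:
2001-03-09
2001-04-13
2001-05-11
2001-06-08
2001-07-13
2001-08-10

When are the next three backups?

2001-09-14, 2001-10-12, 2001-11-09

These are Fridays at 28- or 35-day spacing (35, 28, 28, 35, 28).
The pattern: 2nd Friday of the month.
September 2001 — 2nd Friday is 2001-09-14.
October 2001 — 2nd Friday is 2001-10-12.
2nd Friday of November 2001: 2001-11-09.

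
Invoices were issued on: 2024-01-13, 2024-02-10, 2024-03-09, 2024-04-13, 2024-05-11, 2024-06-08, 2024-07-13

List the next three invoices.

All dates are Saturdays, 28, 28, 35, 28, 28, 35 days apart.
Specifically, the 2nd Saturday of each month.
2nd Saturday of August 2024: 2024-08-10.
September 2024 — 2nd Saturday is 2024-09-14.
October 2024 — 2nd Saturday is 2024-10-12.

2024-08-10, 2024-09-14, 2024-10-12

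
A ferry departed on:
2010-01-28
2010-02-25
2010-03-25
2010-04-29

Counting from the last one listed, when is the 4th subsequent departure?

All Thursdays; the gaps (28, 28, 35) vary with month length.
This is the last Thursday of each month.
May 2010 ends with Thursday 2010-05-27.
Last Thursday of June 2010: 2010-06-24.
Last Thursday of July 2010: 2010-07-29.
August 2010 ends with Thursday 2010-08-26.

2010-08-26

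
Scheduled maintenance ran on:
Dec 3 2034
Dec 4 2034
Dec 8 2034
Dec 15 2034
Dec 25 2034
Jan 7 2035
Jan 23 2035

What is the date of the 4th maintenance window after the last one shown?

The spacing grows by 3 each time: 1, 4, 7, 10, 13, 16 days.
Next gap: 19 days. Jan 23 2035 + 19 days = Feb 11 2035.
Next gap: 22 days. Feb 11 2035 + 22 days = Mar 5 2035.
Next gap: 25 days. Mar 5 2035 + 25 days = Mar 30 2035.
Next gap: 28 days. Mar 30 2035 + 28 days = Apr 27 2035.

Apr 27 2035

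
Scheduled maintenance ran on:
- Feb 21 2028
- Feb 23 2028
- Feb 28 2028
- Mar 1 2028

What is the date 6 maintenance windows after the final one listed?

The gap pattern 2, 5, 2 repeats every 2 events.
These are the Mondays and Wednesdays of each week.
The following Monday is Mar 6 2028.
The following Wednesday is Mar 8 2028.
Next Monday: Mar 13 2028.
Next Wednesday: Mar 15 2028.
Next Monday: Mar 20 2028.
Next Wednesday: Mar 22 2028.

Mar 22 2028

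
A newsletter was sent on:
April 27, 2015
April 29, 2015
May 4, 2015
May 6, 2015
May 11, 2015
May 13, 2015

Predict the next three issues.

May 18, 2015; May 20, 2015; May 25, 2015

Gaps: 2, 5, 2, 5, 2 days — not constant, but cyclic with period 2.
The events fall on every Monday and Wednesday.
Next Monday: May 18, 2015.
Next Wednesday: May 20, 2015.
Next Monday: May 25, 2015.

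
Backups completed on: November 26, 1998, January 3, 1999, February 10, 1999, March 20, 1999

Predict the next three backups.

April 27, 1999; June 4, 1999; July 12, 1999

The spacing is 38, 38, 38 days — always 38 days.
March 20, 1999 + 38 days = April 27, 1999.
April 27, 1999 + 38 days = June 4, 1999.
June 4, 1999 + 38 days = July 12, 1999.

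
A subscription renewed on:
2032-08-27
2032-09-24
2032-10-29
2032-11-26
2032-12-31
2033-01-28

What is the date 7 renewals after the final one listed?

2033-08-26

All Fridays; the gaps (28, 35, 28, 35, 28) vary with month length.
This is the last Friday of each month.
February 2033 ends with Friday 2033-02-25.
March 2033 ends with Friday 2033-03-25.
Last Friday of April 2033: 2033-04-29.
Last Friday of May 2033: 2033-05-27.
June 2033 ends with Friday 2033-06-24.
July 2033 ends with Friday 2033-07-29.
August 2033 ends with Friday 2033-08-26.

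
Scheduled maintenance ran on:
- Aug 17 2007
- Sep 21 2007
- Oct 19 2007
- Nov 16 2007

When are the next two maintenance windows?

Dec 21 2007, Jan 18 2008

Gaps: 35, 28, 28 days — a mix of 28 and 35. Every date is a Friday.
Each is the 3rd Friday of its month.
3rd Friday of December 2007: Dec 21 2007.
January 2008 — 3rd Friday is Jan 18 2008.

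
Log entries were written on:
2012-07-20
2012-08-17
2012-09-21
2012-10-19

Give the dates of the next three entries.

2012-11-16, 2012-12-21, 2013-01-18

These are Fridays at 28- or 35-day spacing (28, 35, 28).
The pattern: 3rd Friday of the month.
November 2012 — 3rd Friday is 2012-11-16.
3rd Friday of December 2012: 2012-12-21.
3rd Friday of January 2013: 2013-01-18.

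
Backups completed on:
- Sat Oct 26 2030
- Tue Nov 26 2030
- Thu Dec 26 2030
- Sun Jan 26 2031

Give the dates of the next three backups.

The day-of-month is always 26 (31, 30, 31 days between events).
So this recurs on the 26th of each month.
February 2031: Wed Feb 26 2031.
Next: March 2031 → Wed Mar 26 2031.
Next: April 2031 → Sat Apr 26 2031.

Wed Feb 26 2031, Wed Mar 26 2031, Sat Apr 26 2031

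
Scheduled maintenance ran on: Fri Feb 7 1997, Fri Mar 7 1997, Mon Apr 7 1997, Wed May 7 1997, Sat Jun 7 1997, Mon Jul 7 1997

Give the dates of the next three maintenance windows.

Thu Aug 7 1997, Sun Sep 7 1997, Tue Oct 7 1997

Gaps: 28, 31, 30, 31, 30 days — not constant. Every event is on the 7th of the month.
Pattern: the 7th of each month.
August 1997: Thu Aug 7 1997.
September 1997: Sun Sep 7 1997.
Next: October 1997 → Tue Oct 7 1997.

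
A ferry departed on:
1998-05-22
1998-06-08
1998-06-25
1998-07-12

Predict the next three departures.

1998-07-29, 1998-08-15, 1998-09-01

The spacing is 17, 17, 17 days — always 17 days.
1998-07-12 + 17 days = 1998-07-29.
1998-07-29 + 17 days = 1998-08-15.
1998-08-15 + 17 days = 1998-09-01.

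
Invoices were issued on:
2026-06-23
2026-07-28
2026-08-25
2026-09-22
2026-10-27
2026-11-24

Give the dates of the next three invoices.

2026-12-22, 2027-01-26, 2027-02-23

Gaps: 35, 28, 28, 35, 28 days — a mix of 28 and 35. Every date is a Tuesday.
Each is the 4th Tuesday of its month.
December 2026 — 4th Tuesday is 2026-12-22.
January 2027 — 4th Tuesday is 2027-01-26.
February 2027 — 4th Tuesday is 2027-02-23.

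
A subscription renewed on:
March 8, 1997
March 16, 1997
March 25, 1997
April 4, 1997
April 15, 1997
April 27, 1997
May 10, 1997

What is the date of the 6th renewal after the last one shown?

Intervals are 8, 9, 10, 11, 12, 13 days — an arithmetic progression with common difference 1.
Next gap: 14 days. May 10, 1997 + 14 days = May 24, 1997.
Next gap: 15 days. May 24, 1997 + 15 days = June 8, 1997.
Next gap: 16 days. June 8, 1997 + 16 days = June 24, 1997.
Next gap: 17 days. June 24, 1997 + 17 days = July 11, 1997.
Next gap: 18 days. July 11, 1997 + 18 days = July 29, 1997.
Next gap: 19 days. July 29, 1997 + 19 days = August 17, 1997.

August 17, 1997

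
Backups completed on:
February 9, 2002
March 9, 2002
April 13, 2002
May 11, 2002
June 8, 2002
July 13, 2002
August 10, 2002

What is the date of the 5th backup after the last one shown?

All dates are Saturdays, 28, 35, 28, 28, 35, 28 days apart.
Specifically, the 2nd Saturday of each month.
September 2002 — 2nd Saturday is September 14, 2002.
October 2002 — 2nd Saturday is October 12, 2002.
2nd Saturday of November 2002: November 9, 2002.
December 2002 — 2nd Saturday is December 14, 2002.
2nd Saturday of January 2003: January 11, 2003.

January 11, 2003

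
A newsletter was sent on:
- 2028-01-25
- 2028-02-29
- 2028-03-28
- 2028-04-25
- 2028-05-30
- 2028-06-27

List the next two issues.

These are Tuesdays with 35, 28, 28, 35, 28-day gaps.
Each is the final Tuesday of its month — 2028-02-29 is past the 28th, so '4th Tuesday' doesn't fit.
July 2028 ends with Tuesday 2028-07-25.
August 2028 ends with Tuesday 2028-08-29.

2028-07-25, 2028-08-29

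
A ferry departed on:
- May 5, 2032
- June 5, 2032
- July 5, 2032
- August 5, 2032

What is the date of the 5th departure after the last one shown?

Gaps: 31, 30, 31 days — not constant. Every event is on the 5th of the month.
Pattern: the 5th of each month.
Next: September 2032 → September 5, 2032.
Next: October 2032 → October 5, 2032.
November 2032: November 5, 2032.
Next: December 2032 → December 5, 2032.
January 2033: January 5, 2033.

January 5, 2033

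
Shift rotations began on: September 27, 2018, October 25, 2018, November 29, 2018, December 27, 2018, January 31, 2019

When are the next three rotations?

February 28, 2019; March 28, 2019; April 25, 2019

These are Thursdays with 28, 35, 28, 35-day gaps.
Each is the final Thursday of its month — November 29, 2018 is past the 28th, so '4th Thursday' doesn't fit.
February 2019 ends with Thursday February 28, 2019.
Last Thursday of March 2019: March 28, 2019.
April 2019 ends with Thursday April 25, 2019.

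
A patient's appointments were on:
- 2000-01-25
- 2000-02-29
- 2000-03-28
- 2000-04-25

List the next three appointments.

2000-05-30, 2000-06-27, 2000-07-25

Every date is a Tuesday; gaps 35, 28, 28 days.
Each is the last Tuesday of its month (at least one falls on the 29th or later, ruling out '4th Tuesday').
Last Tuesday of May 2000: 2000-05-30.
Last Tuesday of June 2000: 2000-06-27.
Last Tuesday of July 2000: 2000-07-25.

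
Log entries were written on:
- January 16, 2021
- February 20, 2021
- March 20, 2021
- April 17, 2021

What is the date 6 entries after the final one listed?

All dates are Saturdays, 35, 28, 28 days apart.
Specifically, the 3rd Saturday of each month.
May 2021 — 3rd Saturday is May 15, 2021.
June 2021 — 3rd Saturday is June 19, 2021.
July 2021 — 3rd Saturday is July 17, 2021.
3rd Saturday of August 2021: August 21, 2021.
3rd Saturday of September 2021: September 18, 2021.
October 2021 — 3rd Saturday is October 16, 2021.

October 16, 2021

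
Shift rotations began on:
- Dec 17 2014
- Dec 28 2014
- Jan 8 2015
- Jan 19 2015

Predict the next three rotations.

Jan 30 2015, Feb 10 2015, Feb 21 2015

The spacing is 11, 11, 11 days — always 11 days.
Jan 19 2015 + 11 days = Jan 30 2015.
Jan 30 2015 + 11 days = Feb 10 2015.
Feb 10 2015 + 11 days = Feb 21 2015.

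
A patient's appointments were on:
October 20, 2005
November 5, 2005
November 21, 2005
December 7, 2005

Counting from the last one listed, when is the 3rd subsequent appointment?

The spacing is 16, 16, 16 days — always 16 days.
December 7, 2005 + 16 days = December 23, 2005.
December 23, 2005 + 16 days = January 8, 2006.
January 8, 2006 + 16 days = January 24, 2006.

January 24, 2006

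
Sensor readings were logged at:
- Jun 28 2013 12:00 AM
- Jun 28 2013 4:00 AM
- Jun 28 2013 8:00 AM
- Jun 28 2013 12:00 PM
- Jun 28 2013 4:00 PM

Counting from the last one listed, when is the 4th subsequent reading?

Jun 29 2013 8:00 AM

Spacing: 4, 4, 4, 4 h — constant 4 h.
Jun 28 2013 4:00 PM + 4 h = Jun 28 2013 8:00 PM.
Jun 28 2013 8:00 PM + 4 h = Jun 29 2013 12:00 AM.
Jun 29 2013 12:00 AM + 4 h = Jun 29 2013 4:00 AM.
Jun 29 2013 4:00 AM + 4 h = Jun 29 2013 8:00 AM.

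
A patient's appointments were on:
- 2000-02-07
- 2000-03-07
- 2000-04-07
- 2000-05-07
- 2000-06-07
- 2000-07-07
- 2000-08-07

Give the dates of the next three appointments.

2000-09-07, 2000-10-07, 2000-11-07

Each date is the 7th; the gaps (29, 31, 30, 31, 30, 31) track the month lengths.
The rule is the 7th of each month.
Next: September 2000 → 2000-09-07.
October 2000: 2000-10-07.
Next: November 2000 → 2000-11-07.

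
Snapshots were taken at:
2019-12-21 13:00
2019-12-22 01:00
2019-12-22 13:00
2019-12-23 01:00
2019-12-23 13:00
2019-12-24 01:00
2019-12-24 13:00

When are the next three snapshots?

The interval is a steady 12 hours (12, 12, 12, 12, 12, 12).
2019-12-24 13:00 + 12 h = 2019-12-25 01:00.
2019-12-25 01:00 + 12 h = 2019-12-25 13:00.
2019-12-25 13:00 + 12 h = 2019-12-26 01:00.

2019-12-25 01:00, 2019-12-25 13:00, 2019-12-26 01:00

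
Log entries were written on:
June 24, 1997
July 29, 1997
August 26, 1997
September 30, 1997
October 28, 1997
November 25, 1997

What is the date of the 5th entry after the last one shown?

April 28, 1998

Every date is a Tuesday; gaps 35, 28, 35, 28, 28 days.
Each is the last Tuesday of its month (at least one falls on the 29th or later, ruling out '4th Tuesday').
December 1997 ends with Tuesday December 30, 1997.
January 1998 ends with Tuesday January 27, 1998.
February 1998 ends with Tuesday February 24, 1998.
Last Tuesday of March 1998: March 31, 1998.
April 1998 ends with Tuesday April 28, 1998.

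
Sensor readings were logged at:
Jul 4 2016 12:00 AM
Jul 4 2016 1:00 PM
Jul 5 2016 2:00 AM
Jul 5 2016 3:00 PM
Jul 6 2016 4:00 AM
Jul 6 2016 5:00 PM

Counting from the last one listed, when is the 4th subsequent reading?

Jul 8 2016 9:00 PM

Spacing: 13, 13, 13, 13, 13 h — constant 13 h.
Jul 6 2016 5:00 PM + 13 h = Jul 7 2016 6:00 AM.
Jul 7 2016 6:00 AM + 13 h = Jul 7 2016 7:00 PM.
Jul 7 2016 7:00 PM + 13 h = Jul 8 2016 8:00 AM.
Jul 8 2016 8:00 AM + 13 h = Jul 8 2016 9:00 PM.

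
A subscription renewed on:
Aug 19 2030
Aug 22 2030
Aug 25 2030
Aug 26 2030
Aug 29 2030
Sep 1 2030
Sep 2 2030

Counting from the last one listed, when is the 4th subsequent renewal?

The gap pattern 3, 3, 1, 3, 3, 1 repeats every 3 events.
These are the Mondays, Thursdays and Sundays of each week.
The following Thursday is Sep 5 2030.
Next Sunday: Sep 8 2030.
Next Monday: Sep 9 2030.
Next Thursday: Sep 12 2030.

Sep 12 2030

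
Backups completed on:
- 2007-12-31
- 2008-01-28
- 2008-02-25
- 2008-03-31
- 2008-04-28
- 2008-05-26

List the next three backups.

All Mondays; the gaps (28, 28, 35, 28, 28) vary with month length.
This is the last Monday of each month.
Last Monday of June 2008: 2008-06-30.
July 2008 ends with Monday 2008-07-28.
Last Monday of August 2008: 2008-08-25.

2008-06-30, 2008-07-28, 2008-08-25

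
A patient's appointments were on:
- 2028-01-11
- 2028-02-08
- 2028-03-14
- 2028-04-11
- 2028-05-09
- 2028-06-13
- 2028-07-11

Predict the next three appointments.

2028-08-08, 2028-09-12, 2028-10-10

These are Tuesdays at 28- or 35-day spacing (28, 35, 28, 28, 35, 28).
The pattern: 2nd Tuesday of the month.
2nd Tuesday of August 2028: 2028-08-08.
September 2028 — 2nd Tuesday is 2028-09-12.
2nd Tuesday of October 2028: 2028-10-10.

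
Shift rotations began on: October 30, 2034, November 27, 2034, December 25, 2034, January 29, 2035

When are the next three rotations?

All Mondays; the gaps (28, 28, 35) vary with month length.
This is the last Monday of each month.
February 2035 ends with Monday February 26, 2035.
March 2035 ends with Monday March 26, 2035.
Last Monday of April 2035: April 30, 2035.

February 26, 2035; March 26, 2035; April 30, 2035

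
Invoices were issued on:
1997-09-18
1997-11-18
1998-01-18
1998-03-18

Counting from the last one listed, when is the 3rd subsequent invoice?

1998-09-18

Gaps: 61, 61, 59 days — not constant. Every event is on the 18th of the month.
Pattern: the 18th of every 2 months.
May 1998: 1998-05-18.
July 1998: 1998-07-18.
September 1998: 1998-09-18.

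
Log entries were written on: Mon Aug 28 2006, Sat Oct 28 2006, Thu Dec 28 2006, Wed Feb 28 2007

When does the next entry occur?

Sat Apr 28 2007

Each date is the 28th; the gaps (61, 61, 62) track the month lengths.
The rule is the 28th of every 2 months.
Next: April 2007 → Sat Apr 28 2007.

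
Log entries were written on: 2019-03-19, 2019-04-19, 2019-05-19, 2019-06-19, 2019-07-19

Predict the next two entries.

2019-08-19, 2019-09-19

Each date is the 19th; the gaps (31, 30, 31, 30) track the month lengths.
The rule is the 19th of each month.
August 2019: 2019-08-19.
September 2019: 2019-09-19.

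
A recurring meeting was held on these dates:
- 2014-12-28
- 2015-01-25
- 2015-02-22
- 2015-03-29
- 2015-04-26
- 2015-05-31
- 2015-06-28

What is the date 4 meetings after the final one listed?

2015-10-25

Every date is a Sunday; gaps 28, 28, 35, 28, 35, 28 days.
Each is the last Sunday of its month (at least one falls on the 29th or later, ruling out '4th Sunday').
Last Sunday of July 2015: 2015-07-26.
August 2015 ends with Sunday 2015-08-30.
Last Sunday of September 2015: 2015-09-27.
Last Sunday of October 2015: 2015-10-25.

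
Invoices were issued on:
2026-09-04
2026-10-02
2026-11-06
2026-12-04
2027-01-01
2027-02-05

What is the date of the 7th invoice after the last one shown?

2027-09-03

Gaps: 28, 35, 28, 28, 35 days — a mix of 28 and 35. Every date is a Friday.
Each is the 1st Friday of its month.
1st Friday of March 2027: 2027-03-05.
1st Friday of April 2027: 2027-04-02.
1st Friday of May 2027: 2027-05-07.
June 2027 — 1st Friday is 2027-06-04.
July 2027 — 1st Friday is 2027-07-02.
August 2027 — 1st Friday is 2027-08-06.
September 2027 — 1st Friday is 2027-09-03.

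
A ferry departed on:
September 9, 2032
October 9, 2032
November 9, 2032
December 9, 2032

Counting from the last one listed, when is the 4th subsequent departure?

April 9, 2033

Gaps: 30, 31, 30 days — not constant. Every event is on the 9th of the month.
Pattern: the 9th of each month.
Next: January 2033 → January 9, 2033.
Next: February 2033 → February 9, 2033.
Next: March 2033 → March 9, 2033.
April 2033: April 9, 2033.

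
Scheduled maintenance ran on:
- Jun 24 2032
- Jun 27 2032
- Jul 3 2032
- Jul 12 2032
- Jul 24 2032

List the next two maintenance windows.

The spacing grows by 3 each time: 3, 6, 9, 12 days.
Next gap: 15 days. Jul 24 2032 + 15 days = Aug 8 2032.
Next gap: 18 days. Aug 8 2032 + 18 days = Aug 26 2032.

Aug 8 2032, Aug 26 2032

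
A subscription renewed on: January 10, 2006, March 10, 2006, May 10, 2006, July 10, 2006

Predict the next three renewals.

Each date is the 10th; the gaps (59, 61, 61) track the month lengths.
The rule is the 10th of every 2 months.
Next: September 2006 → September 10, 2006.
Next: November 2006 → November 10, 2006.
January 2007: January 10, 2007.

September 10, 2006; November 10, 2006; January 10, 2007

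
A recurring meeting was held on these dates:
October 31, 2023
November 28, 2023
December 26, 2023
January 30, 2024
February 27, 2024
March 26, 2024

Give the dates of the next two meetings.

All Tuesdays; the gaps (28, 28, 35, 28, 28) vary with month length.
This is the last Tuesday of each month.
Last Tuesday of April 2024: April 30, 2024.
Last Tuesday of May 2024: May 28, 2024.

April 30, 2024; May 28, 2024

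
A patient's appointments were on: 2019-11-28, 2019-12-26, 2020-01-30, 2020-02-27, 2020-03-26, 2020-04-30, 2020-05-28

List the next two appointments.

These are Thursdays with 28, 35, 28, 28, 35, 28-day gaps.
Each is the final Thursday of its month — 2020-01-30 is past the 28th, so '4th Thursday' doesn't fit.
Last Thursday of June 2020: 2020-06-25.
Last Thursday of July 2020: 2020-07-30.

2020-06-25, 2020-07-30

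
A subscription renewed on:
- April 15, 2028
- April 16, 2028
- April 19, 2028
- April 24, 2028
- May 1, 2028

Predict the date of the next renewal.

May 10, 2028

The spacing grows by 2 each time: 1, 3, 5, 7 days.
Next gap: 9 days. May 1, 2028 + 9 days = May 10, 2028.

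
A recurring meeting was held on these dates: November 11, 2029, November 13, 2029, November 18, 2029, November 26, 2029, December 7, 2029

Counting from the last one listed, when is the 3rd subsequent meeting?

January 27, 2030

Gaps: 2, 5, 8, 11 days — each gap is 3 larger than the previous one.
Next gap: 14 days. December 7, 2029 + 14 days = December 21, 2029.
Next gap: 17 days. December 21, 2029 + 17 days = January 7, 2030.
Next gap: 20 days. January 7, 2030 + 20 days = January 27, 2030.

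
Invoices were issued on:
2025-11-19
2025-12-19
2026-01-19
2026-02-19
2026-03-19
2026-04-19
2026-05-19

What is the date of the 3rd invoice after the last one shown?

The day-of-month is always 19 (30, 31, 31, 28, 31, 30 days between events).
So this recurs on the 19th of each month.
June 2026: 2026-06-19.
Next: July 2026 → 2026-07-19.
Next: August 2026 → 2026-08-19.

2026-08-19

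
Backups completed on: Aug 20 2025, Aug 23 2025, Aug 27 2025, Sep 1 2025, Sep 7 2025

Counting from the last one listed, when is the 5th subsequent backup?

Oct 22 2025

Gaps: 3, 4, 5, 6 days — each gap is 1 larger than the previous one.
Next gap: 7 days. Sep 7 2025 + 7 days = Sep 14 2025.
Next gap: 8 days. Sep 14 2025 + 8 days = Sep 22 2025.
Next gap: 9 days. Sep 22 2025 + 9 days = Oct 1 2025.
Next gap: 10 days. Oct 1 2025 + 10 days = Oct 11 2025.
Next gap: 11 days. Oct 11 2025 + 11 days = Oct 22 2025.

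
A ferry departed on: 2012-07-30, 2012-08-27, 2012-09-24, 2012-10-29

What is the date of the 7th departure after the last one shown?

2013-05-27

Every date is a Monday; gaps 28, 28, 35 days.
Each is the last Monday of its month (at least one falls on the 29th or later, ruling out '4th Monday').
November 2012 ends with Monday 2012-11-26.
Last Monday of December 2012: 2012-12-31.
January 2013 ends with Monday 2013-01-28.
February 2013 ends with Monday 2013-02-25.
Last Monday of March 2013: 2013-03-25.
Last Monday of April 2013: 2013-04-29.
May 2013 ends with Monday 2013-05-27.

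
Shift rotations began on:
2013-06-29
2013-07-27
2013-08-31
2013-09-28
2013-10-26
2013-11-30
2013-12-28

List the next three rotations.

All Saturdays; the gaps (28, 35, 28, 28, 35, 28) vary with month length.
This is the last Saturday of each month.
Last Saturday of January 2014: 2014-01-25.
Last Saturday of February 2014: 2014-02-22.
Last Saturday of March 2014: 2014-03-29.

2014-01-25, 2014-02-22, 2014-03-29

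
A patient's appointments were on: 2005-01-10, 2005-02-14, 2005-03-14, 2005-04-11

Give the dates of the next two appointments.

2005-05-09, 2005-06-13

These are Mondays at 28- or 35-day spacing (35, 28, 28).
The pattern: 2nd Monday of the month.
2nd Monday of May 2005: 2005-05-09.
2nd Monday of June 2005: 2005-06-13.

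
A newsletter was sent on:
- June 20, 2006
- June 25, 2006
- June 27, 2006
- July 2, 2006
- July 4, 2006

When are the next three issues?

Every event lands on a Tuesday or Sunday (gaps cycle 5, 2, 5, 2).
So the schedule is: every Tuesday and Sunday.
Next Sunday: July 9, 2006.
Next Tuesday: July 11, 2006.
Next Sunday: July 16, 2006.

July 9, 2006; July 11, 2006; July 16, 2006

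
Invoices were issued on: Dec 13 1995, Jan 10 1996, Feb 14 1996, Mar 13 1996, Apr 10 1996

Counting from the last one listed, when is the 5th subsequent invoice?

Sep 11 1996

These are Wednesdays at 28- or 35-day spacing (28, 35, 28, 28).
The pattern: 2nd Wednesday of the month.
May 1996 — 2nd Wednesday is May 8 1996.
2nd Wednesday of June 1996: Jun 12 1996.
2nd Wednesday of July 1996: Jul 10 1996.
August 1996 — 2nd Wednesday is Aug 14 1996.
September 1996 — 2nd Wednesday is Sep 11 1996.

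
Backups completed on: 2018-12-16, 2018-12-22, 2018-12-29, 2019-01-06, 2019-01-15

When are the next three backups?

The spacing grows by 1 each time: 6, 7, 8, 9 days.
Next gap: 10 days. 2019-01-15 + 10 days = 2019-01-25.
Next gap: 11 days. 2019-01-25 + 11 days = 2019-02-05.
Next gap: 12 days. 2019-02-05 + 12 days = 2019-02-17.

2019-01-25, 2019-02-05, 2019-02-17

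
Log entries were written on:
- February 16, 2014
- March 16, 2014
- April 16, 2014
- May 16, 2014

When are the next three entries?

June 16, 2014; July 16, 2014; August 16, 2014

Gaps: 28, 31, 30 days — not constant. Every event is on the 16th of the month.
Pattern: the 16th of each month.
June 2014: June 16, 2014.
July 2014: July 16, 2014.
Next: August 2014 → August 16, 2014.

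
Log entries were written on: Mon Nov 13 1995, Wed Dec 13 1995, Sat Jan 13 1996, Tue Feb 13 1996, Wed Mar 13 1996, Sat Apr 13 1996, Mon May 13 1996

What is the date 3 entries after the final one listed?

Each date is the 13th; the gaps (30, 31, 31, 29, 31, 30) track the month lengths.
The rule is the 13th of each month.
Next: June 1996 → Thu Jun 13 1996.
July 1996: Sat Jul 13 1996.
Next: August 1996 → Tue Aug 13 1996.

Tue Aug 13 1996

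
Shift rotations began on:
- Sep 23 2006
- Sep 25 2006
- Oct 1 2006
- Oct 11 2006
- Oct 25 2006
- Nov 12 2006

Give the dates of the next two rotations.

The spacing grows by 4 each time: 2, 6, 10, 14, 18 days.
Next gap: 22 days. Nov 12 2006 + 22 days = Dec 4 2006.
Next gap: 26 days. Dec 4 2006 + 26 days = Dec 30 2006.

Dec 4 2006, Dec 30 2006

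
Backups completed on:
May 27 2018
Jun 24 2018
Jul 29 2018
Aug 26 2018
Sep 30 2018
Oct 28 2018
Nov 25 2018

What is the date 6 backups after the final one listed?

May 26 2019

These are Sundays with 28, 35, 28, 35, 28, 28-day gaps.
Each is the final Sunday of its month — Jul 29 2018 is past the 28th, so '4th Sunday' doesn't fit.
Last Sunday of December 2018: Dec 30 2018.
January 2019 ends with Sunday Jan 27 2019.
February 2019 ends with Sunday Feb 24 2019.
Last Sunday of March 2019: Mar 31 2019.
April 2019 ends with Sunday Apr 28 2019.
Last Sunday of May 2019: May 26 2019.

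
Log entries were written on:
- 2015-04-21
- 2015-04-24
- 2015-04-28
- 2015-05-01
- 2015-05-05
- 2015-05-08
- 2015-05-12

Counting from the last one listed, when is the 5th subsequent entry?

Every event lands on a Tuesday or Friday (gaps cycle 3, 4, 3, 4, 3, 4).
So the schedule is: every Tuesday and Friday.
Next Friday: 2015-05-15.
The following Tuesday is 2015-05-19.
The following Friday is 2015-05-22.
The following Tuesday is 2015-05-26.
Next Friday: 2015-05-29.

2015-05-29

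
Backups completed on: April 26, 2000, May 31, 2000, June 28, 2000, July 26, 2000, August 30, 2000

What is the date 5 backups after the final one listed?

All Wednesdays; the gaps (35, 28, 28, 35) vary with month length.
This is the last Wednesday of each month.
September 2000 ends with Wednesday September 27, 2000.
October 2000 ends with Wednesday October 25, 2000.
Last Wednesday of November 2000: November 29, 2000.
December 2000 ends with Wednesday December 27, 2000.
January 2001 ends with Wednesday January 31, 2001.

January 31, 2001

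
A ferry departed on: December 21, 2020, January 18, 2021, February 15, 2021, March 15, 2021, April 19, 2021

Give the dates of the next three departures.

May 17, 2021; June 21, 2021; July 19, 2021

These are Mondays at 28- or 35-day spacing (28, 28, 28, 35).
The pattern: 3rd Monday of the month.
May 2021 — 3rd Monday is May 17, 2021.
3rd Monday of June 2021: June 21, 2021.
3rd Monday of July 2021: July 19, 2021.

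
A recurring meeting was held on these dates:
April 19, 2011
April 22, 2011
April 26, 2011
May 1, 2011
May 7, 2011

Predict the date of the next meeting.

Intervals are 3, 4, 5, 6 days — an arithmetic progression with common difference 1.
Next gap: 7 days. May 7, 2011 + 7 days = May 14, 2011.

May 14, 2011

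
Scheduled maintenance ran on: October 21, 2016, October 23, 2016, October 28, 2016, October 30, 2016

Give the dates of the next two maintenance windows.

Every event lands on a Friday or Sunday (gaps cycle 2, 5, 2).
So the schedule is: every Friday and Sunday.
The following Friday is November 4, 2016.
Next Sunday: November 6, 2016.

November 4, 2016; November 6, 2016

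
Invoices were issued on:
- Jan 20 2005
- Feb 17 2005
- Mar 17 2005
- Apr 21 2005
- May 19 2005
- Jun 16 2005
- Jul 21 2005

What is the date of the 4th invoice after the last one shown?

All dates are Thursdays, 28, 28, 35, 28, 28, 35 days apart.
Specifically, the 3rd Thursday of each month.
August 2005 — 3rd Thursday is Aug 18 2005.
3rd Thursday of September 2005: Sep 15 2005.
3rd Thursday of October 2005: Oct 20 2005.
November 2005 — 3rd Thursday is Nov 17 2005.

Nov 17 2005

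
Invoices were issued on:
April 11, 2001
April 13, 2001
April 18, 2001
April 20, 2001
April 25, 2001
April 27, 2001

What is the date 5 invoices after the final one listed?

May 16, 2001

Gaps: 2, 5, 2, 5, 2 days — not constant, but cyclic with period 2.
The events fall on every Wednesday and Friday.
Next Wednesday: May 2, 2001.
The following Friday is May 4, 2001.
The following Wednesday is May 9, 2001.
The following Friday is May 11, 2001.
Next Wednesday: May 16, 2001.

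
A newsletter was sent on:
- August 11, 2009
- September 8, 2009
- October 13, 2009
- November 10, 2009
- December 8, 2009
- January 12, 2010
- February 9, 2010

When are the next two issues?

Gaps: 28, 35, 28, 28, 35, 28 days — a mix of 28 and 35. Every date is a Tuesday.
Each is the 2nd Tuesday of its month.
2nd Tuesday of March 2010: March 9, 2010.
2nd Tuesday of April 2010: April 13, 2010.

March 9, 2010; April 13, 2010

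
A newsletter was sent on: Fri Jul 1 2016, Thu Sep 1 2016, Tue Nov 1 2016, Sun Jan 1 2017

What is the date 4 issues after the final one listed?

Each date is the 1st; the gaps (62, 61, 61) track the month lengths.
The rule is the 1st of every 2 months.
March 2017: Wed Mar 1 2017.
Next: May 2017 → Mon May 1 2017.
July 2017: Sat Jul 1 2017.
September 2017: Fri Sep 1 2017.

Fri Sep 1 2017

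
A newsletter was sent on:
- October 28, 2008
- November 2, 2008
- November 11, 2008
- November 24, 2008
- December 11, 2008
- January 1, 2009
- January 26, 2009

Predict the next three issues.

The spacing grows by 4 each time: 5, 9, 13, 17, 21, 25 days.
Next gap: 29 days. January 26, 2009 + 29 days = February 24, 2009.
Next gap: 33 days. February 24, 2009 + 33 days = March 29, 2009.
Next gap: 37 days. March 29, 2009 + 37 days = May 5, 2009.

February 24, 2009; March 29, 2009; May 5, 2009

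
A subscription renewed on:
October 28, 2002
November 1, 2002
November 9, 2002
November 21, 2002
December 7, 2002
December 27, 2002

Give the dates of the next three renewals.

Gaps: 4, 8, 12, 16, 20 days — each gap is 4 larger than the previous one.
Next gap: 24 days. December 27, 2002 + 24 days = January 20, 2003.
Next gap: 28 days. January 20, 2003 + 28 days = February 17, 2003.
Next gap: 32 days. February 17, 2003 + 32 days = March 21, 2003.

January 20, 2003; February 17, 2003; March 21, 2003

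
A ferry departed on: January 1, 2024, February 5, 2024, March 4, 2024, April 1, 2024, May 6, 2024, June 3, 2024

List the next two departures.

These are Mondays at 28- or 35-day spacing (35, 28, 28, 35, 28).
The pattern: 1st Monday of the month.
1st Monday of July 2024: July 1, 2024.
August 2024 — 1st Monday is August 5, 2024.

July 1, 2024; August 5, 2024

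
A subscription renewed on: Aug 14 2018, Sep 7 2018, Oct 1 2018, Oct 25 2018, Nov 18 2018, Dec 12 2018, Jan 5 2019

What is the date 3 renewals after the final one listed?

The spacing is 24, 24, 24, 24, 24, 24 days — always 24 days.
Jan 5 2019 + 24 days = Jan 29 2019.
Jan 29 2019 + 24 days = Feb 22 2019.
Feb 22 2019 + 24 days = Mar 18 2019.

Mar 18 2019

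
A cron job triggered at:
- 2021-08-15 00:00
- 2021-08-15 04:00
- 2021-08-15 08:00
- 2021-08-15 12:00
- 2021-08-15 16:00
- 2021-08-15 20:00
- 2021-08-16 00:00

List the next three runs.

Gaps: 4, 4, 4, 4, 4, 4 hours — each event is 4 hours after the previous one.
2021-08-16 00:00 + 4 h = 2021-08-16 04:00.
2021-08-16 04:00 + 4 h = 2021-08-16 08:00.
2021-08-16 08:00 + 4 h = 2021-08-16 12:00.

2021-08-16 04:00, 2021-08-16 08:00, 2021-08-16 12:00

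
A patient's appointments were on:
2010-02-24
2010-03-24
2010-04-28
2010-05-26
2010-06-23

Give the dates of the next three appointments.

These are Wednesdays at 28- or 35-day spacing (28, 35, 28, 28).
The pattern: 4th Wednesday of the month.
4th Wednesday of July 2010: 2010-07-28.
August 2010 — 4th Wednesday is 2010-08-25.
September 2010 — 4th Wednesday is 2010-09-22.

2010-07-28, 2010-08-25, 2010-09-22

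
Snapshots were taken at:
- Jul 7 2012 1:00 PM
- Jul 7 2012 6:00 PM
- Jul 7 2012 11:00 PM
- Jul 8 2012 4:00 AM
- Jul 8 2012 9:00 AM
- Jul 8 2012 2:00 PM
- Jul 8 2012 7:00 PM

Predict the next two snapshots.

Jul 9 2012 12:00 AM, Jul 9 2012 5:00 AM

Spacing: 5, 5, 5, 5, 5, 5 h — constant 5 h.
Jul 8 2012 7:00 PM + 5 h = Jul 9 2012 12:00 AM.
Jul 9 2012 12:00 AM + 5 h = Jul 9 2012 5:00 AM.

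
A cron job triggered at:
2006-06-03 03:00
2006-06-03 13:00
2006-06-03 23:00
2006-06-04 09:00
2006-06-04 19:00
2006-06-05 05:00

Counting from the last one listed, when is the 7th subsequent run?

2006-06-08 03:00

Gaps: 10, 10, 10, 10, 10 hours — each event is 10 hours after the previous one.
2006-06-05 05:00 + 10 h = 2006-06-05 15:00.
2006-06-05 15:00 + 10 h = 2006-06-06 01:00.
2006-06-06 01:00 + 10 h = 2006-06-06 11:00.
2006-06-06 11:00 + 10 h = 2006-06-06 21:00.
2006-06-06 21:00 + 10 h = 2006-06-07 07:00.
2006-06-07 07:00 + 10 h = 2006-06-07 17:00.
2006-06-07 17:00 + 10 h = 2006-06-08 03:00.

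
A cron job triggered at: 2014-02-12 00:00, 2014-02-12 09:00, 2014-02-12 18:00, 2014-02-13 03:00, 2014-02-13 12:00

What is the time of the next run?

Spacing: 9, 9, 9, 9 h — constant 9 h.
2014-02-13 12:00 + 9 h = 2014-02-13 21:00.

2014-02-13 21:00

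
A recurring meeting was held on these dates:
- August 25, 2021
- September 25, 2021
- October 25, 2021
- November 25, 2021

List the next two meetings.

Each date is the 25th; the gaps (31, 30, 31) track the month lengths.
The rule is the 25th of each month.
December 2021: December 25, 2021.
January 2022: January 25, 2022.

December 25, 2021; January 25, 2022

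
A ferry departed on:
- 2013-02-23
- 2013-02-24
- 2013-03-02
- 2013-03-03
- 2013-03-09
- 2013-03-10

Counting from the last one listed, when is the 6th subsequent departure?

2013-03-31

Gaps: 1, 6, 1, 6, 1 days — not constant, but cyclic with period 2.
The events fall on every Saturday and Sunday.
The following Saturday is 2013-03-16.
Next Sunday: 2013-03-17.
The following Saturday is 2013-03-23.
The following Sunday is 2013-03-24.
Next Saturday: 2013-03-30.
The following Sunday is 2013-03-31.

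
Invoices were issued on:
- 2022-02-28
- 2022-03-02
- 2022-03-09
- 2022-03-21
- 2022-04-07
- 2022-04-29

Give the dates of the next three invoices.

2022-05-26, 2022-06-27, 2022-08-03

Gaps: 2, 7, 12, 17, 22 days — each gap is 5 larger than the previous one.
Next gap: 27 days. 2022-04-29 + 27 days = 2022-05-26.
Next gap: 32 days. 2022-05-26 + 32 days = 2022-06-27.
Next gap: 37 days. 2022-06-27 + 37 days = 2022-08-03.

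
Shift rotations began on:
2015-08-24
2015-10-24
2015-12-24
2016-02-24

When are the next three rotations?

2016-04-24, 2016-06-24, 2016-08-24

The day-of-month is always 24 (61, 61, 62 days between events).
So this recurs on the 24th of every 2 months.
April 2016: 2016-04-24.
June 2016: 2016-06-24.
Next: August 2016 → 2016-08-24.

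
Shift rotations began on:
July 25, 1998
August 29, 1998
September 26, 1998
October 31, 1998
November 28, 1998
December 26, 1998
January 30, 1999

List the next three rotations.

February 27, 1999; March 27, 1999; April 24, 1999

All Saturdays; the gaps (35, 28, 35, 28, 28, 35) vary with month length.
This is the last Saturday of each month.
February 1999 ends with Saturday February 27, 1999.
March 1999 ends with Saturday March 27, 1999.
Last Saturday of April 1999: April 24, 1999.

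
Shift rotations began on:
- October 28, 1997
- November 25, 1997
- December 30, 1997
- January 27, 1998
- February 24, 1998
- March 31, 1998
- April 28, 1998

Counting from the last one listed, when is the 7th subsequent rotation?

November 24, 1998

Every date is a Tuesday; gaps 28, 35, 28, 28, 35, 28 days.
Each is the last Tuesday of its month (at least one falls on the 29th or later, ruling out '4th Tuesday').
May 1998 ends with Tuesday May 26, 1998.
June 1998 ends with Tuesday June 30, 1998.
July 1998 ends with Tuesday July 28, 1998.
Last Tuesday of August 1998: August 25, 1998.
September 1998 ends with Tuesday September 29, 1998.
Last Tuesday of October 1998: October 27, 1998.
November 1998 ends with Tuesday November 24, 1998.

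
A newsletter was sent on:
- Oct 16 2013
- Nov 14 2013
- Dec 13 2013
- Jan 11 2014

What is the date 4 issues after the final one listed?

The spacing is 29, 29, 29 days — always 29 days.
Jan 11 2014 + 29 days = Feb 9 2014.
Feb 9 2014 + 29 days = Mar 10 2014.
Mar 10 2014 + 29 days = Apr 8 2014.
Apr 8 2014 + 29 days = May 7 2014.

May 7 2014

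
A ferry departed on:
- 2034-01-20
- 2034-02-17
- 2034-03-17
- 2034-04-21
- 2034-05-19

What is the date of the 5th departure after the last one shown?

2034-10-20

All dates are Fridays, 28, 28, 35, 28 days apart.
Specifically, the 3rd Friday of each month.
3rd Friday of June 2034: 2034-06-16.
3rd Friday of July 2034: 2034-07-21.
3rd Friday of August 2034: 2034-08-18.
3rd Friday of September 2034: 2034-09-15.
3rd Friday of October 2034: 2034-10-20.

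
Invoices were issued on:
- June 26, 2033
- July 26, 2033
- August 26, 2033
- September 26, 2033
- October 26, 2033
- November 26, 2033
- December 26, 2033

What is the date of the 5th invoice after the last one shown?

Each date is the 26th; the gaps (30, 31, 31, 30, 31, 30) track the month lengths.
The rule is the 26th of each month.
January 2034: January 26, 2034.
February 2034: February 26, 2034.
Next: March 2034 → March 26, 2034.
Next: April 2034 → April 26, 2034.
Next: May 2034 → May 26, 2034.

May 26, 2034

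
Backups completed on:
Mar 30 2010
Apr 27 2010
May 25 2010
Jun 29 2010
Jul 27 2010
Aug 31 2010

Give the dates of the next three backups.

Sep 28 2010, Oct 26 2010, Nov 30 2010

These are Tuesdays with 28, 28, 35, 28, 35-day gaps.
Each is the final Tuesday of its month — Mar 30 2010 is past the 28th, so '4th Tuesday' doesn't fit.
Last Tuesday of September 2010: Sep 28 2010.
October 2010 ends with Tuesday Oct 26 2010.
November 2010 ends with Tuesday Nov 30 2010.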